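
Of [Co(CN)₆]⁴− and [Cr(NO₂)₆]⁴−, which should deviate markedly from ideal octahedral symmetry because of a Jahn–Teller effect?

[Co(CN)₆]⁴−

[Co(CN)₆]⁴−: Summing ligand charges against the −4 overall charge gives an oxidation state of +2 for cobalt. Group 9 minus oxidation state 2 gives a d⁷ configuration. Cyanide is a strong-field ligand (high in the spectrochemical series) for a first-row metal, so the complex is low-spin. The t₂g⁶e_g¹ (low-spin) configuration has an unevenly filled e_g set; the Jahn–Teller theorem predicts a tetragonal distortion (typically axial elongation) to lift the degeneracy.
[Cr(NO₂)₆]⁴−: Each nitro (N-bound nitrite) is −1; balancing the −4 overall charge requires Cr(II). Chromium is a group-6 element; Cr(II) is therefore d⁴. Nitro (N-bound nitrite) is a strong-field ligand (high in the spectrochemical series) for a first-row metal, so the complex is low-spin. The d⁴ configuration leaves the e_g set evenly filled (or empty) — no strong Jahn–Teller driving force.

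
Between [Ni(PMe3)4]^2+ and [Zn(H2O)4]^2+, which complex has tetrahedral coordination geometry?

[Zn(H2O)4]^2+

For [Ni(PMe3)4]^2+: Summing ligand charges against the +2 overall charge gives an oxidation state of +2 for nickel. Nickel is a group-10 element; Ni(II) is therefore d⁸. Trimethylphosphine is a strong-field ligand (high in the spectrochemical series). A 3d d⁸ ion with strong-field ligands gains enough CFSE to favour square planar over tetrahedral. → square planar.
For [Zn(H2O)4]^2+: Ligand charges: water is neutral. With an overall charge of +2 the zinc centre must be in the +2 oxidation state. Zinc is a group-12 element; Zn(II) is therefore d¹⁰. A d¹⁰ ion has no crystal-field stabilisation preference between square planar and tetrahedral, so four ligands adopt the sterically favoured tetrahedral geometry. → tetrahedral.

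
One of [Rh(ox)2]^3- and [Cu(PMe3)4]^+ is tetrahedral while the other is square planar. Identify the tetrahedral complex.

For [Rh(ox)2]^3-: Each oxalate is −2; balancing the −3 overall charge requires Rh(I). Rh sits in group 9, so the d-electron count is 9 − 1 = 8. A 4d d⁸ ion has a large crystal-field splitting; square planar leaves the high-energy d_{x²−y²} orbital empty and maximises CFSE. → square planar.
For [Cu(PMe3)4]^+: Ligand charges: trimethylphosphine is neutral. With an overall charge of +1 the copper centre must be in the +1 oxidation state. Cu sits in group 11, so the d-electron count is 11 − 1 = 10. A d¹⁰ ion has no crystal-field stabilisation preference between square planar and tetrahedral, so four ligands adopt the sterically favoured tetrahedral geometry. → tetrahedral.

[Cu(PMe3)4]^+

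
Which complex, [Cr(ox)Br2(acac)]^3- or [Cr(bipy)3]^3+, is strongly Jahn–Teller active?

[Cr(ox)Br2(acac)]^3-

[Cr(ox)Br2(acac)]^3-: Summing ligand charges against the −3 overall charge gives an oxidation state of +2 for chromium. Cr sits in group 6, so the d-electron count is 6 − 2 = 4. Acetylacetonate, bromide, and oxalate are weak-field ligands for a first-row metal, so the complex is high-spin. The t₂g³e_g¹ (high-spin) configuration has an unevenly filled e_g set; the Jahn–Teller theorem predicts a tetragonal distortion (typically axial elongation) to lift the degeneracy.
[Cr(bipy)3]^3+: Summing ligand charges against the +3 overall charge gives an oxidation state of +3 for chromium. Chromium is a group-6 element; Cr(III) is therefore d³. The d³ configuration leaves the e_g set evenly filled (or empty) — no strong Jahn–Teller driving force.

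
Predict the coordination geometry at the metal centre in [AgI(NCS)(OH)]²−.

Each iodide is −1; each isothiocyanate is −1; each hydroxide is −1; balancing the −2 overall charge requires Ag(I).
Silver is a group-11 element; Ag(I) is therefore d¹⁰.
With 3 monodentate ligands the coordination number is 3.
Three ligands around a d¹⁰ centre minimise repulsion in a trigonal-planar arrangement.

trigonal planar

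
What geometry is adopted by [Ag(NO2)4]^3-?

Ligand charges: each nitro (N-bound nitrite) is −1. With an overall charge of −3 the silver centre must be in the +1 oxidation state.
Ag sits in group 11, so the d-electron count is 11 − 1 = 10.
Coordination number: 4.
A d¹⁰ ion has no crystal-field stabilisation preference between square planar and tetrahedral, so four ligands adopt the sterically favoured tetrahedral geometry.

tetrahedral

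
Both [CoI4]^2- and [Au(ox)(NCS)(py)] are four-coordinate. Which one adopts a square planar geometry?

For [CoI4]^2-: Summing ligand charges against the −2 overall charge gives an oxidation state of +2 for cobalt. Co sits in group 9, so the d-electron count is 9 − 2 = 7. For a high-spin 3d d⁷ ion with weak-field ligands the small Δₜ gives little square-planar CFSE advantage, so four ligands adopt the sterically favoured tetrahedral geometry. → tetrahedral.
For [Au(ox)(NCS)(py)]: Summing ligand charges against the 0 overall charge gives an oxidation state of +3 for gold. Gold is a group-11 element; Au(III) is therefore d⁸. A 5d d⁸ ion has a large crystal-field splitting; square planar leaves the high-energy d_{x²−y²} orbital empty and maximises CFSE. → square planar.

[Au(ox)(NCS)(py)]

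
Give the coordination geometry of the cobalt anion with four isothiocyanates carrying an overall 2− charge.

tetrahedral

Ligand charges: each isothiocyanate is −1. With an overall charge of −2 the cobalt centre must be in the +2 oxidation state.
Co sits in group 9, so the d-electron count is 9 − 2 = 7.
Coordination number: 4.
Isothiocyanate is a weak-field ligand.
For a high-spin 3d d⁷ ion with weak-field ligands the small Δₜ gives little square-planar CFSE advantage, so four ligands adopt the sterically favoured tetrahedral geometry.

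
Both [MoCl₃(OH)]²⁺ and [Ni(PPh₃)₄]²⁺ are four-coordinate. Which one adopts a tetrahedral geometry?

For [MoCl₃(OH)]²⁺: Ligand charges: each chloride is −1; each hydroxide is −1. With an overall charge of +2 the molybdenum centre must be in the +6 oxidation state. Molybdenum is a group-6 element; Mo(VI) is therefore d⁰. A d⁰ ion has no crystal-field stabilisation preference between square planar and tetrahedral, so four ligands adopt the sterically favoured tetrahedral geometry. → tetrahedral.
For [Ni(PPh₃)₄]²⁺: Triphenylphosphine is neutral; balancing the +2 overall charge requires Ni(II). Group 10 minus oxidation state 2 gives a d⁸ configuration. Triphenylphosphine is a strong-field ligand (high in the spectrochemical series). A 3d d⁸ ion with strong-field ligands gains enough CFSE to favour square planar over tetrahedral. → square planar.

[MoCl₃(OH)]²⁺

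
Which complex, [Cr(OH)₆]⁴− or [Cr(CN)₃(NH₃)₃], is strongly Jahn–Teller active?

[Cr(OH)₆]⁴−: Each hydroxide is −1; balancing the −4 overall charge requires Cr(II). Chromium is a group-6 element; Cr(II) is therefore d⁴. Hydroxide is a weak-field ligand for a first-row metal, so the complex is high-spin. The t₂g³e_g¹ (high-spin) configuration has an unevenly filled e_g set; the Jahn–Teller theorem predicts a tetragonal distortion (typically axial elongation) to lift the degeneracy.
[Cr(CN)₃(NH₃)₃]: Ligand charges: each cyanide is −1; ammonia is neutral. With an overall charge of 0 the chromium centre must be in the +3 oxidation state. Cr sits in group 6, so the d-electron count is 6 − 3 = 3. The d³ configuration leaves the e_g set evenly filled (or empty) — no strong Jahn–Teller driving force.

[Cr(OH)₆]⁴−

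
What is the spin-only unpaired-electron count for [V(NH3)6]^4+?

Ligand charges: ammonia is neutral. With an overall charge of +4 the vanadium centre must be in the +4 oxidation state.
Vanadium is a group-5 element; V(IV) is therefore d¹.
In an octahedral field the d¹ configuration is t₂g¹e_g⁰ (only one arrangement possible), giving 1 unpaired electron.

1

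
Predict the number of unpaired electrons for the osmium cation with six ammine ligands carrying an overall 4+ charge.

Ammonia is neutral; balancing the +4 overall charge requires Os(IV).
Os sits in group 8, so the d-electron count is 8 − 4 = 4.
The spin state decides the count: a 5d ion has a large Δₒ and is invariably low-spin.
An octahedral low-spin d⁴ ion is t₂g⁴e_g⁰, giving 2 unpaired electrons.

2 unpaired electrons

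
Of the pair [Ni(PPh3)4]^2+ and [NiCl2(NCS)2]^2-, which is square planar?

For [Ni(PPh3)4]^2+: Triphenylphosphine is neutral; balancing the +2 overall charge requires Ni(II). Ni sits in group 10, so the d-electron count is 10 − 2 = 8. Triphenylphosphine is a strong-field ligand (high in the spectrochemical series). A 3d d⁸ ion with strong-field ligands gains enough CFSE to favour square planar over tetrahedral. → square planar.
For [NiCl2(NCS)2]^2-: Ligand charges: each chloride is −1; each isothiocyanate is −1. With an overall charge of −2 the nickel centre must be in the +2 oxidation state. Group 10 minus oxidation state 2 gives a d⁸ configuration. Chloride and isothiocyanate are weak-field ligands. With weak-field ligands the CFSE gain from square planar is small, so a 3d d⁸ ion takes the sterically preferred tetrahedral geometry. → tetrahedral.

[Ni(PPh3)4]^2+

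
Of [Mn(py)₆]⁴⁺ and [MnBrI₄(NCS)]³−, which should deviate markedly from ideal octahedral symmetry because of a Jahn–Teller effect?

[Mn(py)₆]⁴⁺: Pyridine is neutral; balancing the +4 overall charge requires Mn(IV). Manganese is a group-7 element; Mn(IV) is therefore d³. The d³ configuration leaves the e_g set evenly filled (or empty) — no strong Jahn–Teller driving force.
[MnBrI₄(NCS)]³−: Summing ligand charges against the −3 overall charge gives an oxidation state of +3 for manganese. Group 7 minus oxidation state 3 gives a d⁴ configuration. Bromide, iodide, and isothiocyanate are weak-field ligands for a first-row metal, so the complex is high-spin. The t₂g³e_g¹ (high-spin) configuration has an unevenly filled e_g set; the Jahn–Teller theorem predicts a tetragonal distortion (typically axial elongation) to lift the degeneracy.

[MnBrI₄(NCS)]³−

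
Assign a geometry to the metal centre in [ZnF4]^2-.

Summing ligand charges against the −2 overall charge gives an oxidation state of +2 for zinc.
Group 12 minus oxidation state 2 gives a d¹⁰ configuration.
Coordination number: 4.
A d¹⁰ ion has no crystal-field stabilisation preference between square planar and tetrahedral, so four ligands adopt the sterically favoured tetrahedral geometry.

tetrahedral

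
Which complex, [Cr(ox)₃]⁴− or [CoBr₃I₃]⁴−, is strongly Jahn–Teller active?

[Cr(ox)₃]⁴−

[Cr(ox)₃]⁴−: Summing ligand charges against the −4 overall charge gives an oxidation state of +2 for chromium. Group 6 minus oxidation state 2 gives a d⁴ configuration. Oxalate is a weak-field ligand for a first-row metal, so the complex is high-spin. The t₂g³e_g¹ (high-spin) configuration has an unevenly filled e_g set; the Jahn–Teller theorem predicts a tetragonal distortion (typically axial elongation) to lift the degeneracy.
[CoBr₃I₃]⁴−: Ligand charges: each bromide is −1; each iodide is −1. With an overall charge of −4 the cobalt centre must be in the +2 oxidation state. Co sits in group 9, so the d-electron count is 9 − 2 = 7. Bromide and iodide are weak-field ligands for a first-row metal, so the complex is high-spin. The d⁷ configuration leaves the e_g set evenly filled (or empty) — no strong Jahn–Teller driving force.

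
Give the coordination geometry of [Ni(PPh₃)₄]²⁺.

square planar

Triphenylphosphine is neutral; balancing the +2 overall charge requires Ni(II).
Nickel is a group-10 element; Ni(II) is therefore d⁸.
Coordination number: 4.
Triphenylphosphine is a strong-field ligand (high in the spectrochemical series).
A 3d d⁸ ion with strong-field ligands gains enough CFSE to favour square planar over tetrahedral.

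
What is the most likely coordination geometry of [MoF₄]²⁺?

Ligand charges: each fluoride is −1. With an overall charge of +2 the molybdenum centre must be in the +6 oxidation state.
Group 6 minus oxidation state 6 gives a d⁰ configuration.
Coordination number: 4.
A d⁰ ion has no crystal-field stabilisation preference between square planar and tetrahedral, so four ligands adopt the sterically favoured tetrahedral geometry.

tetrahedral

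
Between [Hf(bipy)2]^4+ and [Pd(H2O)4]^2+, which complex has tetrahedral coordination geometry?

For [Hf(bipy)2]^4+: Summing ligand charges against the +4 overall charge gives an oxidation state of +4 for hafnium. Hafnium is a group-4 element; Hf(IV) is therefore d⁰. A d⁰ ion has no crystal-field stabilisation preference between square planar and tetrahedral, so four ligands adopt the sterically favoured tetrahedral geometry. → tetrahedral.
For [Pd(H2O)4]^2+: Water is neutral; balancing the +2 overall charge requires Pd(II). Palladium is a group-10 element; Pd(II) is therefore d⁸. A 4d d⁸ ion has a large crystal-field splitting; square planar leaves the high-energy d_{x²−y²} orbital empty and maximises CFSE. → square planar.

[Hf(bipy)2]^4+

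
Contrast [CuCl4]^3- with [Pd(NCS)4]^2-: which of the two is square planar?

[Pd(NCS)4]^2-

For [CuCl4]^3-: Each chloride is −1; balancing the −3 overall charge requires Cu(I). Group 11 minus oxidation state 1 gives a d¹⁰ configuration. A d¹⁰ ion has no crystal-field stabilisation preference between square planar and tetrahedral, so four ligands adopt the sterically favoured tetrahedral geometry. → tetrahedral.
For [Pd(NCS)4]^2-: Ligand charges: each isothiocyanate is −1. With an overall charge of −2 the palladium centre must be in the +2 oxidation state. Pd sits in group 10, so the d-electron count is 10 − 2 = 8. A 4d d⁸ ion has a large crystal-field splitting; square planar leaves the high-energy d_{x²−y²} orbital empty and maximises CFSE. → square planar.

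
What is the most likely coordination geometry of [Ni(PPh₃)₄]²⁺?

Triphenylphosphine is neutral; balancing the +2 overall charge requires Ni(II).
Group 10 minus oxidation state 2 gives a d⁸ configuration.
Coordination number: 4.
Triphenylphosphine is a strong-field ligand (high in the spectrochemical series).
A 3d d⁸ ion with strong-field ligands gains enough CFSE to favour square planar over tetrahedral.

square planar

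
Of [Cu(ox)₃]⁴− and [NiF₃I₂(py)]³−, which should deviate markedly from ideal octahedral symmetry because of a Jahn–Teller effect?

[Cu(ox)₃]⁴−: Ligand charges: each oxalate is −2. With an overall charge of −4 the copper centre must be in the +2 oxidation state. Copper is a group-11 element; Cu(II) is therefore d⁹. The t₂g⁶e_g³ configuration has an unevenly filled e_g set; the Jahn–Teller theorem predicts a tetragonal distortion (typically axial elongation) to lift the degeneracy.
[NiF₃I₂(py)]³−: Each fluoride is −1; each iodide is −1; pyridine is neutral; balancing the −3 overall charge requires Ni(II). Group 10 minus oxidation state 2 gives a d⁸ configuration. The d⁸ configuration leaves the e_g set evenly filled (or empty) — no strong Jahn–Teller driving force.

[Cu(ox)₃]⁴−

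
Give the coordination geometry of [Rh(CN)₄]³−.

square planar

Ligand charges: each cyanide is −1. With an overall charge of −3 the rhodium centre must be in the +1 oxidation state.
Rh sits in group 9, so the d-electron count is 9 − 1 = 8.
With 4 monodentate ligands the coordination number is 4.
A 4d d⁸ ion has a large crystal-field splitting; square planar leaves the high-energy d_{x²−y²} orbital empty and maximises CFSE.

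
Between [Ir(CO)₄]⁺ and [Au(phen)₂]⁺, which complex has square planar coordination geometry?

For [Ir(CO)₄]⁺: Summing ligand charges against the +1 overall charge gives an oxidation state of +1 for iridium. Iridium is a group-9 element; Ir(I) is therefore d⁸. A 5d d⁸ ion has a large crystal-field splitting; square planar leaves the high-energy d_{x²−y²} orbital empty and maximises CFSE. → square planar.
For [Au(phen)₂]⁺: Summing ligand charges against the +1 overall charge gives an oxidation state of +1 for gold. Gold is a group-11 element; Au(I) is therefore d¹⁰. A d¹⁰ ion has no crystal-field stabilisation preference between square planar and tetrahedral, so four ligands adopt the sterically favoured tetrahedral geometry. → tetrahedral.

[Ir(CO)₄]⁺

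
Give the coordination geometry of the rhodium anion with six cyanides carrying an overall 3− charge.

Each cyanide is −1; balancing the −3 overall charge requires Rh(III).
Rh sits in group 9, so the d-electron count is 9 − 3 = 6.
With 6 monodentate ligands the coordination number is 6.
Six donors around a single metal centre give an octahedral coordination sphere.

octahedral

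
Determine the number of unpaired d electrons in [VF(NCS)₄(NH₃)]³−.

Ligand charges: each fluoride is −1; each isothiocyanate is −1; ammonia is neutral. With an overall charge of −3 the vanadium centre must be in the +2 oxidation state.
Vanadium is a group-5 element; V(II) is therefore d³.
In an octahedral field the d³ configuration is t₂g³e_g⁰ (only one arrangement possible), giving 3 unpaired electrons.

3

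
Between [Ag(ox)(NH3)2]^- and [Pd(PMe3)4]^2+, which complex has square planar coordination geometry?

[Pd(PMe3)4]^2+

For [Ag(ox)(NH3)2]^-: Ligand charges: each oxalate is −2; ammonia is neutral. With an overall charge of −1 the silver centre must be in the +1 oxidation state. Silver is a group-11 element; Ag(I) is therefore d¹⁰. A d¹⁰ ion has no crystal-field stabilisation preference between square planar and tetrahedral, so four ligands adopt the sterically favoured tetrahedral geometry. → tetrahedral.
For [Pd(PMe3)4]^2+: Trimethylphosphine is neutral; balancing the +2 overall charge requires Pd(II). Palladium is a group-10 element; Pd(II) is therefore d⁸. A 4d d⁸ ion has a large crystal-field splitting; square planar leaves the high-energy d_{x²−y²} orbital empty and maximises CFSE. → square planar.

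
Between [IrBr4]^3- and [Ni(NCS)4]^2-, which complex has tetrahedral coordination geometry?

For [IrBr4]^3-: Ligand charges: each bromide is −1. With an overall charge of −3 the iridium centre must be in the +1 oxidation state. Ir sits in group 9, so the d-electron count is 9 − 1 = 8. A 5d d⁸ ion has a large crystal-field splitting; square planar leaves the high-energy d_{x²−y²} orbital empty and maximises CFSE. → square planar.
For [Ni(NCS)4]^2-: Each isothiocyanate is −1; balancing the −2 overall charge requires Ni(II). Ni sits in group 10, so the d-electron count is 10 − 2 = 8. Isothiocyanate is a weak-field ligand. With weak-field ligands the CFSE gain from square planar is small, so a 3d d⁸ ion takes the sterically preferred tetrahedral geometry. → tetrahedral.

[Ni(NCS)4]^2-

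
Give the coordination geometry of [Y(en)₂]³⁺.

tetrahedral

Ligand charges: ethylenediamine is neutral. With an overall charge of +3 the yttrium centre must be in the +3 oxidation state.
Yttrium is a group-3 element; Y(III) is therefore d⁰.
Counting donor atoms: 2×ethylenediamine (bidentate) → 4 donors. Coordination number = 4.
A d⁰ ion has no crystal-field stabilisation preference between square planar and tetrahedral, so four ligands adopt the sterically favoured tetrahedral geometry.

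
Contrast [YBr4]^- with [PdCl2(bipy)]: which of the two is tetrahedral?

For [YBr4]^-: Summing ligand charges against the −1 overall charge gives an oxidation state of +3 for yttrium. Group 3 minus oxidation state 3 gives a d⁰ configuration. A d⁰ ion has no crystal-field stabilisation preference between square planar and tetrahedral, so four ligands adopt the sterically favoured tetrahedral geometry. → tetrahedral.
For [PdCl2(bipy)]: Summing ligand charges against the 0 overall charge gives an oxidation state of +2 for palladium. Group 10 minus oxidation state 2 gives a d⁸ configuration. A 4d d⁸ ion has a large crystal-field splitting; square planar leaves the high-energy d_{x²−y²} orbital empty and maximises CFSE. → square planar.

[YBr4]^-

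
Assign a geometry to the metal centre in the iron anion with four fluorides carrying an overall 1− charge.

tetrahedral

Ligand charges: each fluoride is −1. With an overall charge of −1 the iron centre must be in the +3 oxidation state.
Group 8 minus oxidation state 3 gives a d⁵ configuration.
With 4 monodentate ligands the coordination number is 4.
Fluoride is a weak-field ligand.
A high-spin d⁵ ion has zero CFSE in either geometry, so four ligands adopt the sterically favoured tetrahedral geometry.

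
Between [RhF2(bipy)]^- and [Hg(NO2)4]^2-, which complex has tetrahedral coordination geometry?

For [RhF2(bipy)]^-: Each fluoride is −1; 2,2′-bipyridine is neutral; balancing the −1 overall charge requires Rh(I). Group 9 minus oxidation state 1 gives a d⁸ configuration. A 4d d⁸ ion has a large crystal-field splitting; square planar leaves the high-energy d_{x²−y²} orbital empty and maximises CFSE. → square planar.
For [Hg(NO2)4]^2-: Each nitro (N-bound nitrite) is −1; balancing the −2 overall charge requires Hg(II). Mercury is a group-12 element; Hg(II) is therefore d¹⁰. A d¹⁰ ion has no crystal-field stabilisation preference between square planar and tetrahedral, so four ligands adopt the sterically favoured tetrahedral geometry. → tetrahedral.

[Hg(NO2)4]^2-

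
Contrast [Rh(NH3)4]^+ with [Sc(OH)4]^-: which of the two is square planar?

[Rh(NH3)4]^+

For [Rh(NH3)4]^+: Ligand charges: ammonia is neutral. With an overall charge of +1 the rhodium centre must be in the +1 oxidation state. Rh sits in group 9, so the d-electron count is 9 − 1 = 8. A 4d d⁸ ion has a large crystal-field splitting; square planar leaves the high-energy d_{x²−y²} orbital empty and maximises CFSE. → square planar.
For [Sc(OH)4]^-: Summing ligand charges against the −1 overall charge gives an oxidation state of +3 for scandium. Sc sits in group 3, so the d-electron count is 3 − 3 = 0. A d⁰ ion has no crystal-field stabilisation preference between square planar and tetrahedral, so four ligands adopt the sterically favoured tetrahedral geometry. → tetrahedral.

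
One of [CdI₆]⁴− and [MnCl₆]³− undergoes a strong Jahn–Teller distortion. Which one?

[MnCl₆]³−

[CdI₆]⁴−: Ligand charges: each iodide is −1. With an overall charge of −4 the cadmium centre must be in the +2 oxidation state. Group 12 minus oxidation state 2 gives a d¹⁰ configuration. The d¹⁰ configuration leaves the e_g set evenly filled (or empty) — no strong Jahn–Teller driving force.
[MnCl₆]³−: Summing ligand charges against the −3 overall charge gives an oxidation state of +3 for manganese. Mn sits in group 7, so the d-electron count is 7 − 3 = 4. Chloride is a weak-field ligand for a first-row metal, so the complex is high-spin. The t₂g³e_g¹ (high-spin) configuration has an unevenly filled e_g set; the Jahn–Teller theorem predicts a tetragonal distortion (typically axial elongation) to lift the degeneracy.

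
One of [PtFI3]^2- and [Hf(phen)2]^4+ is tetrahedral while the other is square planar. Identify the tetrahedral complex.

For [PtFI3]^2-: Ligand charges: each fluoride is −1; each iodide is −1. With an overall charge of −2 the platinum centre must be in the +2 oxidation state. Pt sits in group 10, so the d-electron count is 10 − 2 = 8. A 5d d⁸ ion has a large crystal-field splitting; square planar leaves the high-energy d_{x²−y²} orbital empty and maximises CFSE. → square planar.
For [Hf(phen)2]^4+: Ligand charges: 1,10-phenanthroline is neutral. With an overall charge of +4 the hafnium centre must be in the +4 oxidation state. Hafnium is a group-4 element; Hf(IV) is therefore d⁰. A d⁰ ion has no crystal-field stabilisation preference between square planar and tetrahedral, so four ligands adopt the sterically favoured tetrahedral geometry. → tetrahedral.

[Hf(phen)2]^4+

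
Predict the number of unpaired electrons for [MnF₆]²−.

3

Summing ligand charges against the −2 overall charge gives an oxidation state of +4 for manganese.
Group 7 minus oxidation state 4 gives a d³ configuration.
In an octahedral field the d³ configuration is t₂g³e_g⁰ (only one arrangement possible), giving 3 unpaired electrons.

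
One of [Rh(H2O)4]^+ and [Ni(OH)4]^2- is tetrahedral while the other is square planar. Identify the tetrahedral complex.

For [Rh(H2O)4]^+: Summing ligand charges against the +1 overall charge gives an oxidation state of +1 for rhodium. Rhodium is a group-9 element; Rh(I) is therefore d⁸. A 4d d⁸ ion has a large crystal-field splitting; square planar leaves the high-energy d_{x²−y²} orbital empty and maximises CFSE. → square planar.
For [Ni(OH)4]^2-: Summing ligand charges against the −2 overall charge gives an oxidation state of +2 for nickel. Group 10 minus oxidation state 2 gives a d⁸ configuration. Hydroxide is a weak-field ligand. With weak-field ligands the CFSE gain from square planar is small, so a 3d d⁸ ion takes the sterically preferred tetrahedral geometry. → tetrahedral.

[Ni(OH)4]^2-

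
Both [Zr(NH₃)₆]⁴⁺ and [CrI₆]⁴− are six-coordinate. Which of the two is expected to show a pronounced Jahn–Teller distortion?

[Zr(NH₃)₆]⁴⁺: Ligand charges: ammonia is neutral. With an overall charge of +4 the zirconium centre must be in the +4 oxidation state. Zirconium is a group-4 element; Zr(IV) is therefore d⁰. The d⁰ configuration leaves the e_g set evenly filled (or empty) — no strong Jahn–Teller driving force.
[CrI₆]⁴−: Each iodide is −1; balancing the −4 overall charge requires Cr(II). Group 6 minus oxidation state 2 gives a d⁴ configuration. Iodide is a weak-field ligand for a first-row metal, so the complex is high-spin. The t₂g³e_g¹ (high-spin) configuration has an unevenly filled e_g set; the Jahn–Teller theorem predicts a tetragonal distortion (typically axial elongation) to lift the degeneracy.

[CrI₆]⁴−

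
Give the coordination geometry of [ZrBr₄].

Each bromide is −1; balancing the 0 overall charge requires Zr(IV).
Zr sits in group 4, so the d-electron count is 4 − 4 = 0.
With 4 monodentate ligands the coordination number is 4.
A d⁰ ion has no crystal-field stabilisation preference between square planar and tetrahedral, so four ligands adopt the sterically favoured tetrahedral geometry.

tetrahedral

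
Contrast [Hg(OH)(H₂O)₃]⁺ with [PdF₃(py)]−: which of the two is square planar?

For [Hg(OH)(H₂O)₃]⁺: Each hydroxide is −1; water is neutral; balancing the +1 overall charge requires Hg(II). Mercury is a group-12 element; Hg(II) is therefore d¹⁰. A d¹⁰ ion has no crystal-field stabilisation preference between square planar and tetrahedral, so four ligands adopt the sterically favoured tetrahedral geometry. → tetrahedral.
For [PdF₃(py)]−: Ligand charges: each fluoride is −1; pyridine is neutral. With an overall charge of −1 the palladium centre must be in the +2 oxidation state. Group 10 minus oxidation state 2 gives a d⁸ configuration. A 4d d⁸ ion has a large crystal-field splitting; square planar leaves the high-energy d_{x²−y²} orbital empty and maximises CFSE. → square planar.

[PdF₃(py)]−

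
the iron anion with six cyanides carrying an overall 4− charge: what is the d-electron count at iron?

Each cyanide is −1; balancing the −4 overall charge requires Fe(II).
Iron is a group-8 element; Fe(II) is therefore d⁶.

d6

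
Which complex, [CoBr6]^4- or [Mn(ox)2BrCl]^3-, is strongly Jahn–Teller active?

[Mn(ox)2BrCl]^3-

[CoBr6]^4-: Ligand charges: each bromide is −1. With an overall charge of −4 the cobalt centre must be in the +2 oxidation state. Cobalt is a group-9 element; Co(II) is therefore d⁷. Bromide is a weak-field ligand for a first-row metal, so the complex is high-spin. The d⁷ configuration leaves the e_g set evenly filled (or empty) — no strong Jahn–Teller driving force.
[Mn(ox)2BrCl]^3-: Summing ligand charges against the −3 overall charge gives an oxidation state of +3 for manganese. Group 7 minus oxidation state 3 gives a d⁴ configuration. Bromide, chloride, and oxalate are weak-field ligands for a first-row metal, so the complex is high-spin. The t₂g³e_g¹ (high-spin) configuration has an unevenly filled e_g set; the Jahn–Teller theorem predicts a tetragonal distortion (typically axial elongation) to lift the degeneracy.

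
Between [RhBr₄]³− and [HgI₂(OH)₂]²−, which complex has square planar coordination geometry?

For [RhBr₄]³−: Ligand charges: each bromide is −1. With an overall charge of −3 the rhodium centre must be in the +1 oxidation state. Rhodium is a group-9 element; Rh(I) is therefore d⁸. A 4d d⁸ ion has a large crystal-field splitting; square planar leaves the high-energy d_{x²−y²} orbital empty and maximises CFSE. → square planar.
For [HgI₂(OH)₂]²−: Summing ligand charges against the −2 overall charge gives an oxidation state of +2 for mercury. Mercury is a group-12 element; Hg(II) is therefore d¹⁰. A d¹⁰ ion has no crystal-field stabilisation preference between square planar and tetrahedral, so four ligands adopt the sterically favoured tetrahedral geometry. → tetrahedral.

[RhBr₄]³−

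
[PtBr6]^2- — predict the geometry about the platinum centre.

Ligand charges: each bromide is −1. With an overall charge of −2 the platinum centre must be in the +4 oxidation state.
Group 10 minus oxidation state 4 gives a d⁶ configuration.
Coordination number: 6.
Six donors around a single metal centre give an octahedral coordination sphere.

octahedral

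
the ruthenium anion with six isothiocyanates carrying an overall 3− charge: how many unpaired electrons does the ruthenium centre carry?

1

Each isothiocyanate is −1; balancing the −3 overall charge requires Ru(III).
Ruthenium is a group-8 element; Ru(III) is therefore d⁵.
The spin state decides the count: a 4d ion has a large Δₒ and is invariably low-spin.
An octahedral low-spin d⁵ ion is t₂g⁵e_g⁰, giving 1 unpaired electron.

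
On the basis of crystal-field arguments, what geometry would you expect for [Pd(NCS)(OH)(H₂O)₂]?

square planar

Summing ligand charges against the 0 overall charge gives an oxidation state of +2 for palladium.
Group 10 minus oxidation state 2 gives a d⁸ configuration.
Coordination number: 4.
A 4d d⁸ ion has a large crystal-field splitting; square planar leaves the high-energy d_{x²−y²} orbital empty and maximises CFSE.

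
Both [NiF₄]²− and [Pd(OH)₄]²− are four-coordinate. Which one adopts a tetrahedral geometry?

For [NiF₄]²−: Summing ligand charges against the −2 overall charge gives an oxidation state of +2 for nickel. Ni sits in group 10, so the d-electron count is 10 − 2 = 8. Fluoride is a weak-field ligand. With weak-field ligands the CFSE gain from square planar is small, so a 3d d⁸ ion takes the sterically preferred tetrahedral geometry. → tetrahedral.
For [Pd(OH)₄]²−: Ligand charges: each hydroxide is −1. With an overall charge of −2 the palladium centre must be in the +2 oxidation state. Group 10 minus oxidation state 2 gives a d⁸ configuration. A 4d d⁸ ion has a large crystal-field splitting; square planar leaves the high-energy d_{x²−y²} orbital empty and maximises CFSE. → square planar.

[NiF₄]²−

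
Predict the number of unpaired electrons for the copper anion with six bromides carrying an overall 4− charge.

1 unpaired electron

Ligand charges: each bromide is −1. With an overall charge of −4 the copper centre must be in the +2 oxidation state.
Cu sits in group 11, so the d-electron count is 11 − 2 = 9.
In an octahedral field the d⁹ configuration is t₂g⁶e_g³ (only one arrangement possible), giving 1 unpaired electron.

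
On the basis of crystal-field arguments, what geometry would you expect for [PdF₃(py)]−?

square planar

Each fluoride is −1; pyridine is neutral; balancing the −1 overall charge requires Pd(II).
Pd sits in group 10, so the d-electron count is 10 − 2 = 8.
Coordination number: 4.
A 4d d⁸ ion has a large crystal-field splitting; square planar leaves the high-energy d_{x²−y²} orbital empty and maximises CFSE.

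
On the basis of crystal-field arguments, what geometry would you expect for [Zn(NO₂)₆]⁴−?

Summing ligand charges against the −4 overall charge gives an oxidation state of +2 for zinc.
Zn sits in group 12, so the d-electron count is 12 − 2 = 10.
With 6 monodentate ligands the coordination number is 6.
Six donors around a single metal centre give an octahedral coordination sphere.

octahedral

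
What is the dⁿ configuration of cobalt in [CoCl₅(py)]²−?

Ligand charges: each chloride is −1; pyridine is neutral. With an overall charge of −2 the cobalt centre must be in the +3 oxidation state.
Group 9 minus oxidation state 3 gives a d⁶ configuration.

d6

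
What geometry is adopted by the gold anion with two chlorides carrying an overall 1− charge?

linear

Each chloride is −1; balancing the −1 overall charge requires Au(I).
Group 11 minus oxidation state 1 gives a d¹⁰ configuration.
Coordination number: 2.
A d¹⁰ ion with only two ligands adopts a linear arrangement (sp hybridisation; no CFSE preference).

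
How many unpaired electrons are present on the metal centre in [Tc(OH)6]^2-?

Ligand charges: each hydroxide is −1. With an overall charge of −2 the technetium centre must be in the +4 oxidation state.
Technetium is a group-7 element; Tc(IV) is therefore d³.
In an octahedral field the d³ configuration is t₂g³e_g⁰ (only one arrangement possible), giving 3 unpaired electrons.

3 unpaired electrons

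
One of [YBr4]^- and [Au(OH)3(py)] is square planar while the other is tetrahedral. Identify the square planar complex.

For [YBr4]^-: Each bromide is −1; balancing the −1 overall charge requires Y(III). Yttrium is a group-3 element; Y(III) is therefore d⁰. A d⁰ ion has no crystal-field stabilisation preference between square planar and tetrahedral, so four ligands adopt the sterically favoured tetrahedral geometry. → tetrahedral.
For [Au(OH)3(py)]: Summing ligand charges against the 0 overall charge gives an oxidation state of +3 for gold. Gold is a group-11 element; Au(III) is therefore d⁸. A 5d d⁸ ion has a large crystal-field splitting; square planar leaves the high-energy d_{x²−y²} orbital empty and maximises CFSE. → square planar.

[Au(OH)3(py)]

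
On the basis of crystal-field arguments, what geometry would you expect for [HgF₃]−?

trigonal planar

Ligand charges: each fluoride is −1. With an overall charge of −1 the mercury centre must be in the +2 oxidation state.
Group 12 minus oxidation state 2 gives a d¹⁰ configuration.
With 3 monodentate ligands the coordination number is 3.
Three ligands around a d¹⁰ centre minimise repulsion in a trigonal-planar arrangement.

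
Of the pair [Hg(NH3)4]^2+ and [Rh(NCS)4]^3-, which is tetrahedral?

[Hg(NH3)4]^2+

For [Hg(NH3)4]^2+: Summing ligand charges against the +2 overall charge gives an oxidation state of +2 for mercury. Mercury is a group-12 element; Hg(II) is therefore d¹⁰. A d¹⁰ ion has no crystal-field stabilisation preference between square planar and tetrahedral, so four ligands adopt the sterically favoured tetrahedral geometry. → tetrahedral.
For [Rh(NCS)4]^3-: Summing ligand charges against the −3 overall charge gives an oxidation state of +1 for rhodium. Group 9 minus oxidation state 1 gives a d⁸ configuration. A 4d d⁸ ion has a large crystal-field splitting; square planar leaves the high-energy d_{x²−y²} orbital empty and maximises CFSE. → square planar.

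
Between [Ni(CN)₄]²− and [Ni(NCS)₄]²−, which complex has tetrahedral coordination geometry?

[Ni(NCS)₄]²−

For [Ni(CN)₄]²−: Each cyanide is −1; balancing the −2 overall charge requires Ni(II). Nickel is a group-10 element; Ni(II) is therefore d⁸. Cyanide is a strong-field ligand (high in the spectrochemical series). A 3d d⁸ ion with strong-field ligands gains enough CFSE to favour square planar over tetrahedral. → square planar.
For [Ni(NCS)₄]²−: Ligand charges: each isothiocyanate is −1. With an overall charge of −2 the nickel centre must be in the +2 oxidation state. Nickel is a group-10 element; Ni(II) is therefore d⁸. Isothiocyanate is a weak-field ligand. With weak-field ligands the CFSE gain from square planar is small, so a 3d d⁸ ion takes the sterically preferred tetrahedral geometry. → tetrahedral.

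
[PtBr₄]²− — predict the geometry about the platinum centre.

Each bromide is −1; balancing the −2 overall charge requires Pt(II).
Group 10 minus oxidation state 2 gives a d⁸ configuration.
With 4 monodentate ligands the coordination number is 4.
A 5d d⁸ ion has a large crystal-field splitting; square planar leaves the high-energy d_{x²−y²} orbital empty and maximises CFSE.

square planar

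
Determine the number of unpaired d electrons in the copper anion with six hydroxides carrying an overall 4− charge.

1

Each hydroxide is −1; balancing the −4 overall charge requires Cu(II).
Cu sits in group 11, so the d-electron count is 11 − 2 = 9.
In an octahedral field the d⁹ configuration is t₂g⁶e_g³ (only one arrangement possible), giving 1 unpaired electron.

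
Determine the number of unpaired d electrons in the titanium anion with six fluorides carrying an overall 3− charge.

1

Ligand charges: each fluoride is −1. With an overall charge of −3 the titanium centre must be in the +3 oxidation state.
Ti sits in group 4, so the d-electron count is 4 − 3 = 1.
In an octahedral field the d¹ configuration is t₂g¹e_g⁰ (only one arrangement possible), giving 1 unpaired electron.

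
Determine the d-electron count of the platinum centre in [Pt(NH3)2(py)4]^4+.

d⁶

Summing ligand charges against the +4 overall charge gives an oxidation state of +4 for platinum.
Platinum is a group-10 element; Pt(IV) is therefore d⁶.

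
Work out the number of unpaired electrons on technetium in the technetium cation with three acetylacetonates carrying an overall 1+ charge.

3

Summing ligand charges against the +1 overall charge gives an oxidation state of +4 for technetium.
Group 7 minus oxidation state 4 gives a d³ configuration.
Counting donor atoms: 3×acetylacetonate (bidentate) → 6 donors. Coordination number = 6.
In an octahedral field the d³ configuration is t₂g³e_g⁰ (only one arrangement possible), giving 3 unpaired electrons.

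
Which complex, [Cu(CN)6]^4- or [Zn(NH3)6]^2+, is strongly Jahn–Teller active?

[Cu(CN)6]^4-: Summing ligand charges against the −4 overall charge gives an oxidation state of +2 for copper. Cu sits in group 11, so the d-electron count is 11 − 2 = 9. The t₂g⁶e_g³ configuration has an unevenly filled e_g set; the Jahn–Teller theorem predicts a tetragonal distortion (typically axial elongation) to lift the degeneracy.
[Zn(NH3)6]^2+: Ligand charges: ammonia is neutral. With an overall charge of +2 the zinc centre must be in the +2 oxidation state. Zinc is a group-12 element; Zn(II) is therefore d¹⁰. The d¹⁰ configuration leaves the e_g set evenly filled (or empty) — no strong Jahn–Teller driving force.

[Cu(CN)6]^4-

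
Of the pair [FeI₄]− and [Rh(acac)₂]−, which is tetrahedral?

[FeI₄]−

For [FeI₄]−: Each iodide is −1; balancing the −1 overall charge requires Fe(III). Group 8 minus oxidation state 3 gives a d⁵ configuration. A high-spin d⁵ ion has zero CFSE in either geometry, so four ligands adopt the sterically favoured tetrahedral geometry. → tetrahedral.
For [Rh(acac)₂]−: Each acetylacetonate is −1; balancing the −1 overall charge requires Rh(I). Group 9 minus oxidation state 1 gives a d⁸ configuration. A 4d d⁸ ion has a large crystal-field splitting; square planar leaves the high-energy d_{x²−y²} orbital empty and maximises CFSE. → square planar.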